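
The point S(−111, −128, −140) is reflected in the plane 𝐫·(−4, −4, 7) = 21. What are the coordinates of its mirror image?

(-1039/9, -1192/9, -1190/9)

With n = (−4, −4, 7), the signed offset is (n·S − 21)/|n|² = -45/81 = -5/9.
S' = S − 2t·n = (−111, −128, −140) − (-10/9)·(−4, −4, 7) = (−1039/9, −1192/9, −1190/9).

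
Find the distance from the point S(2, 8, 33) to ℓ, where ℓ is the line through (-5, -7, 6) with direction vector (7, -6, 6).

21√2

Direction vector d = (7, -6, 6).
AP = (7, 15, 27), and AP × d = (252, 147, -147).
|AP × d|² = 106722 and |d|² = 121, so the distance is √(106722/121) = √882 = 21√2.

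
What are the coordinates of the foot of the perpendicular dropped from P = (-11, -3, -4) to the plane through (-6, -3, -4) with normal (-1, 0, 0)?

n = (-1, 0, 0), |n|² = 1, and n·P − 6 = 5.
t = 5/1 = 5, so the foot is P − t·n = (-11, -3, -4) − 5·(-1, 0, 0) = (-6, -3, -4).

(-6, -3, -4)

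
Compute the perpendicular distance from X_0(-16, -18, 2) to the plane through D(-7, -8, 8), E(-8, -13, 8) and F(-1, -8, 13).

1/√62

DE = (-1, -5, 0) and DF = (6, 0, 5), so a normal is n = DE × DF = (-25, 5, 30).
Then n·(-16, -18, 2) - 375 = -5.
|n| = √(625 + 25 + 900) = 5√62, so the distance is |-5|/(5√62) = 1/√62.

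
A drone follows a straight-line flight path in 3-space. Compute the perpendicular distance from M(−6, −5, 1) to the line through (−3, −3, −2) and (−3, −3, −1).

√13

A direction vector is d = (0, 0, 1).
AP = (−3, −2, 3); AP·d = 3, |AP|² = 22, |d|² = 1.
distance² = |AP|² − (AP·d)²/|d|² = 22 − 9/1 = 13, so the distance is √13.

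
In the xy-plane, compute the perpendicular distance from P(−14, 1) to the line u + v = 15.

14√2

The normal to the line is n = (1, 1) with |n| = √2.
|n·P − 15| = |-13 − 15| = 28, so the distance is 28/√2 = 14√2.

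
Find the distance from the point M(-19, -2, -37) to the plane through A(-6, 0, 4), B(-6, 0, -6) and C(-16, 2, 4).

23/√26

AB = (0, 0, -10) and AC = (-10, 2, 0), so a normal is n = AB × AC = (20, 100, 0).
d = |20·(-19) + 100·(-2) − (-120)| / √(400 + 10000 + 0) = |-460| / (20√26) = 23/√26.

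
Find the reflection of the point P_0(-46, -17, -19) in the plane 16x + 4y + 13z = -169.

(18, -1, 33)

With n = (16, 4, 13), the signed offset is (n·P_0 − (-169))/|n|² = -882/441 = -2.
P_0' = P_0 − 2t·n = (-46, -17, -19) − (-4)·(16, 4, 13) = (18, -1, 33).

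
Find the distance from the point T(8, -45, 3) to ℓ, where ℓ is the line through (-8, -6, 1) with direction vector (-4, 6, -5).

Direction vector d = (-4, 6, -5).
AP = (16, -39, 2); AP·d = -308, |AP|² = 1781, |d|² = 77.
distance² = |AP|² − (AP·d)²/|d|² = 1781 − 94864/77 = 549, so the distance is 3√61.

3√61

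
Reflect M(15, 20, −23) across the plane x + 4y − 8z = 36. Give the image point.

n = (1, 4, −8), |n|² = 81, n·M − 36 = 243, so t = 243/81 = 3.
Foot F = M − 3·n = (12, 8, 1); the reflection is 2F − M = (9, −4, 25).

(9, -4, 25)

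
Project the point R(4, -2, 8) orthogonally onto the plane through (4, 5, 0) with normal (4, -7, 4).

n = (4, -7, 4), |n|² = 81, and n·R − (-19) = 81.
t = 81/81 = 1, so the foot is R − t·n = (4, -2, 8) − 1·(4, -7, 4) = (0, 5, 4).

(0, 5, 4)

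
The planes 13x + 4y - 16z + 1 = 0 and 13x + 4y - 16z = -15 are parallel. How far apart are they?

Both planes have normal n = (13, 4, -16), |n| = 21. Any point on the first plane is at distance |(-15) − (-1)|/|n| = 14/21 = 2/3 from the second.

2/3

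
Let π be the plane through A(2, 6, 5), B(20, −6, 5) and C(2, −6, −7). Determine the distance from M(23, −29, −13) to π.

9/√22

AB = (18, −12, 0) and AC = (0, −12, −12), so a normal is n = AB × AC = (144, 216, −216).
Then n·(23, −29, −13) − 504 = −648.
|n| = √(20736 + 46656 + 46656) = 72√22, so the distance is |-648|/(72√22) = 9/√22.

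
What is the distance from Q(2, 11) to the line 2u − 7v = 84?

157√53/53

The normal to the line is n = (2, −7) with |n| = √53.
|n·Q − 84| = |-73 − 84| = 157, so the distance is 157/√53.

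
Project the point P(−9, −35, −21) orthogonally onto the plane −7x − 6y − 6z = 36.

n = (−7, −6, −6), |n|² = 121, and n·P − 36 = 363.
t = 363/121 = 3, so the foot is P − t·n = (−9, −35, −21) − 3·(−7, −6, −6) = (12, −17, −3).

(12, -17, -3)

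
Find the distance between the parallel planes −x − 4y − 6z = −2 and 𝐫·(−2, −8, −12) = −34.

15√53/53

Divide the second equation by 2 to match normals: −x − 4y − 6z = -17.
Both planes have normal n = (−1, −4, −6), |n| = √53. Any point on the first plane is at distance |(-17) − (-2)|/|n| = 15/√53 from the second.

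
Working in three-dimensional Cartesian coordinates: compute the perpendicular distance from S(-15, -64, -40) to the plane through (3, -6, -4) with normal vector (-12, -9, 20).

18/25

The plane has equation n·(r − (3, -6, -4)) = 0, i.e. n·r = -62.
Then n·(-15, -64, -40) - (-62) = 18.
|n| = √(144 + 81 + 400) = 25, so the distance is |18|/25 = 18/25.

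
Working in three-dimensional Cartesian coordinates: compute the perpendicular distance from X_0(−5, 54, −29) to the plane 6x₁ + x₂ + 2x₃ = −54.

20/√41

d = |6·(-5) + 1·54 + 2·(-29) − (-54)| / √(36 + 1 + 4) = |20| / √41 = 20√41/41.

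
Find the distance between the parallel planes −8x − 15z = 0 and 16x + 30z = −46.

23/17

Divide the second equation by -2 to match normals: −8x − 15z = 23.
Both planes have normal n = (−8, 0, −15), |n| = 17. Any point on the first plane is at distance |23 − 0|/|n| = 23/17 from the second.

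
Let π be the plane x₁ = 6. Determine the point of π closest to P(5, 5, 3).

(6, 5, 3)

n = (1, 0, 0), |n|² = 1, and n·P − 6 = -1.
t = -1/1 = -1, so the foot is P − t·n = (5, 5, 3) − (-1)·(1, 0, 0) = (6, 5, 3).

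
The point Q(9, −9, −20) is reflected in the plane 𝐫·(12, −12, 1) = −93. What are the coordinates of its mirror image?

(-15, 15, -22)

n = (12, −12, 1), |n|² = 289, n·Q − (-93) = 289, so t = 289/289 = 1.
Foot F = Q − 1·n = (−3, 3, −21); the reflection is 2F − Q = (−15, 15, −22).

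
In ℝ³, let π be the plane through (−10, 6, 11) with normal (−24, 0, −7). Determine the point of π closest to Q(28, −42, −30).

n = (−24, 0, −7), |n|² = 625, and n·Q − 163 = -625.
t = -625/625 = -1, so the foot is Q − t·n = (28, −42, −30) − (-1)·(−24, 0, −7) = (4, −42, −37).

(4, -42, -37)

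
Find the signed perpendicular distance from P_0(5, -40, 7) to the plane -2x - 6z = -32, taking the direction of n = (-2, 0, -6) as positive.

-√10

n·P_0 − (-32) = -20.
|n| = 2√10, so the signed distance is -√10.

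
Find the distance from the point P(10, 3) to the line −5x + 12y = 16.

d = |(-5)·10 + 12·3 − 16| / √(25 + 144) = |-30|/13 = 30/13.

30/13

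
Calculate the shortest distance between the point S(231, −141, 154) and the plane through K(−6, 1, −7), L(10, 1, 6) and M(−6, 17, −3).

3

KL = (16, 0, 13) and KM = (0, 16, 4), so a normal is n = KL × KM = (−208, −64, 256).
Then n·(231, −141, 154) − (−608) = 1008.
|n| = √(43264 + 4096 + 65536) = 336, so the distance is |1008|/336 = 3.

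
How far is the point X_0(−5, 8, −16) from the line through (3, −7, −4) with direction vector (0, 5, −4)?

8

Direction vector d = (0, 5, −4).
AP = (−8, 15, −12), and AP × d = (0, −32, −40).
|AP × d|² = 2624 and |d|² = 41, so the distance is √(2624/41) = √64 = 8.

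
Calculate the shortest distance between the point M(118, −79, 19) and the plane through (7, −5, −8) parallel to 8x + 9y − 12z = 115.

6

Parallel planes share the normal n = (8, 9, −12); since (7, −5, −8) lies on the plane, its equation is 8x + 9y − 12z = 107.
n = (8, 9, −12); n·P − 107 = -102; |n| = 17; distance = 102/17 = 6.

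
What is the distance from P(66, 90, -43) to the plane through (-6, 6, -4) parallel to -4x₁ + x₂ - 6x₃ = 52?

Parallel planes share the normal n = (-4, 1, -6); since (-6, 6, -4) lies on the plane, its equation is -4x₁ + x₂ - 6x₃ = 54.
n = (-4, 1, -6); n·P − 54 = 30; |n| = √53; distance = 30/√53 = 30√53/53.

30√53/53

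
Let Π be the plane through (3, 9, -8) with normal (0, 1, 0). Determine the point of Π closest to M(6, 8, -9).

(6, 9, -9)

The perpendicular from M has direction n = (0, 1, 0): r = (6, 8, -9) + t(0, 1, 0).
Substitute into the plane: n·(M + tn) = 9 gives 8 + 1t = 9, so t = 1.
Foot = (6, 8, -9) + 1·(0, 1, 0) = (6, 9, -9).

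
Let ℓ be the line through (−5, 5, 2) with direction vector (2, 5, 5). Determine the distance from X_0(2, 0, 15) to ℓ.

Direction vector d = (2, 5, 5).
AP = (7, −5, 13); AP·d = 54, |AP|² = 243, |d|² = 54.
distance² = |AP|² − (AP·d)²/|d|² = 243 − 2916/54 = 189, so the distance is 3√21.

3√21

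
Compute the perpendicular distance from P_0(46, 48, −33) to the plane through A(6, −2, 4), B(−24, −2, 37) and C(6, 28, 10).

AB = (−30, 0, 33) and AC = (0, 30, 6), so a normal is n = AB × AC = (−990, 180, −900).
Then n·(46, 48, −33) − (−9900) = 2700.
|n| = √(980100 + 32400 + 810000) = 1350, so the distance is |2700|/1350 = 2.

2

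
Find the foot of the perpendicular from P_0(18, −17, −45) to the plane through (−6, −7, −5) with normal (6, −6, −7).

(-6, 7, -17)

The perpendicular from P_0 has direction n = (6, −6, −7): r = (18, −17, −45) + t(6, −6, −7).
Substitute into the plane: n·(P_0 + tn) = 41 gives 525 + 121t = 41, so t = -4.
Foot = (18, −17, −45) + (-4)·(6, −6, −7) = (−6, 7, −17).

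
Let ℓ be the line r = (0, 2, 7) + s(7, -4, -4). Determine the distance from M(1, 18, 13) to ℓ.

2√53

Direction vector d = (7, -4, -4).
AP = (1, 16, 6), and AP × d = (-40, 46, -116).
|AP × d|² = 17172 and |d|² = 81, so the distance is √(17172/81) = √212 = 2√53.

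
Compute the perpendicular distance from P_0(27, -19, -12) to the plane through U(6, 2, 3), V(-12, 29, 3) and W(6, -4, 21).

3

UV = (-18, 27, 0) and UW = (0, -6, 18), so a normal is n = UV × UW = (486, 324, 108).
Then n·(27, -19, -12) - 3888 = 1782.
|n| = √(236196 + 104976 + 11664) = 594, so the distance is |1782|/594 = 3.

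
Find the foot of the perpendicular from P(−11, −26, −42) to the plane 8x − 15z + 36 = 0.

n = (8, 0, −15), |n|² = 289, and n·P − (-36) = 578.
t = 578/289 = 2, so the foot is P − t·n = (−11, −26, −42) − 2·(8, 0, −15) = (−27, −26, −12).

(-27, -26, -12)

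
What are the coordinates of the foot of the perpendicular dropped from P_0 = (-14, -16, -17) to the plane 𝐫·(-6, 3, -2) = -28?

The perpendicular from P_0 has direction n = (-6, 3, -2): r = (-14, -16, -17) + λ(-6, 3, -2).
Substitute into the plane: n·(P_0 + λn) = -28 gives 70 + 49λ = -28, so λ = -2.
Foot = (-14, -16, -17) + (-2)·(-6, 3, -2) = (-2, -22, -13).

(-2, -22, -13)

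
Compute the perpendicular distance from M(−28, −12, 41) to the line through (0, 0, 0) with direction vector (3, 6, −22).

Direction vector d = (3, 6, −22).
AP = (−28, −12, 41), and AP × d = (18, −493, −132).
|AP × d|² = 260797 and |d|² = 529, so the distance is √(260797/529) = √493.

√493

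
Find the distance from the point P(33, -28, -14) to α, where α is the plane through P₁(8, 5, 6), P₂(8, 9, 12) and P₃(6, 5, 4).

P₁P₂ = (0, 4, 6) and P₁P₃ = (-2, 0, -2), so a normal is n = P₁P₂ × P₁P₃ = (-8, -12, 8).
Then n·(33, -28, -14) - (-76) = 36.
|n| = √(64 + 144 + 64) = 4√17, so the distance is |36|/(4√17) = 9√17/17.

9/√17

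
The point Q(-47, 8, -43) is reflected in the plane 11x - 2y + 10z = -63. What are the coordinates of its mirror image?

(41, -8, 37)

n = (11, -2, 10), |n|² = 225, n·Q − (-63) = -900, so t = -900/225 = -4.
Foot F = Q − (-4)·n = (-3, 0, -3); the reflection is 2F − Q = (41, -8, 37).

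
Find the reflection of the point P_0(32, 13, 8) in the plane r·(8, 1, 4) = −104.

(-48, 3, -32)

n = (8, 1, 4), |n|² = 81, n·P_0 − (-104) = 405, so t = 405/81 = 5.
Foot F = P_0 − 5·n = (−8, 8, −12); the reflection is 2F − P_0 = (−48, 3, −32).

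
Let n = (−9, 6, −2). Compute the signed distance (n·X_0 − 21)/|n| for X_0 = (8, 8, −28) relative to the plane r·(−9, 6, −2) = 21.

n·X_0 − 21 = 11.
|n| = 11, so the signed distance is 11/11 = 1.

1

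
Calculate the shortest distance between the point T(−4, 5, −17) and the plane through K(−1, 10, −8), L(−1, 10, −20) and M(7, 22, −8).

KL = (0, 0, −12) and KM = (8, 12, 0), so a normal is n = KL × KM = (144, −96, 0).
d = |144·(-4) + (-96)·5 − (-1104)| / √(20736 + 9216 + 0) = |48| / (48√13) = √13/13.

1/√13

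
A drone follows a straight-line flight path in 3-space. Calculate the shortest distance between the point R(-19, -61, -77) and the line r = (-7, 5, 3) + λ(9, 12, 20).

Direction vector d = (9, 12, 20).
AP = (-12, -66, -80); AP·d = -2500, |AP|² = 10900, |d|² = 625.
distance² = |AP|² − (AP·d)²/|d|² = 10900 − 6250000/625 = 900, so the distance is 30.

30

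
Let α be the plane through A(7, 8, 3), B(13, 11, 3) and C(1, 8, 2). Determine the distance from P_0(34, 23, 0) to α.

AB = (6, 3, 0) and AC = (−6, 0, −1), so a normal is n = AB × AC = (−3, 6, 18).
Then n·(34, 23, 0) − 81 = −45.
|n| = √(9 + 36 + 324) = 3√41, so the distance is |-45|/(3√41) = 15/√41.

15/√41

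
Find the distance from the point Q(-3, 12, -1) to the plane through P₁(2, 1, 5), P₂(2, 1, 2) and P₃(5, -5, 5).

√5/5

P₁P₂ = (0, 0, -3) and P₁P₃ = (3, -6, 0), so a normal is n = P₁P₂ × P₁P₃ = (-18, -9, 0).
d = |(-18)·(-3) + (-9)·12 − (-45)| / √(324 + 81 + 0) = |-9| / (9√5) = 1/√5.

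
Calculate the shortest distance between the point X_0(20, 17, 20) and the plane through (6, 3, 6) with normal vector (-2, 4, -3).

14√29/29

The plane has equation n·(r − (6, 3, 6)) = 0, i.e. n·r = -18.
d = |(-2)·20 + 4·17 + (-3)·20 − (-18)| / √(4 + 16 + 9) = |-14| / √29 = 14/√29.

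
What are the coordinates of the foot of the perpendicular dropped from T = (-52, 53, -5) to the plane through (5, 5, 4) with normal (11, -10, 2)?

The perpendicular from T has direction n = (11, -10, 2): r = (-52, 53, -5) + t(11, -10, 2).
Substitute into the plane: n·(T + tn) = 13 gives -1112 + 225t = 13, so t = 5.
Foot = (-52, 53, -5) + 5·(11, -10, 2) = (3, 3, 5).

(3, 3, 5)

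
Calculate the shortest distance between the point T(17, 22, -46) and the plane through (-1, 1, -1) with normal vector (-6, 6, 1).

27/√73

The plane has equation n·(r − (-1, 1, -1)) = 0, i.e. n·r = 11.
d = |(-6)·17 + 6·22 + 1·(-46) − 11| / √(36 + 36 + 1) = |-27| / √73 = 27√73/73.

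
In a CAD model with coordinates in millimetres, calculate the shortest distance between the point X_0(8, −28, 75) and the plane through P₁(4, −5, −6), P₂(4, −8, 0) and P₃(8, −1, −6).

9

P₁P₂ = (0, −3, 6) and P₁P₃ = (4, 4, 0), so a normal is n = P₁P₂ × P₁P₃ = (−24, 24, 12).
d = |(-24)·8 + 24·(-28) + 12·75 − (-288)| / √(576 + 576 + 144) = |324| / 36 = 9.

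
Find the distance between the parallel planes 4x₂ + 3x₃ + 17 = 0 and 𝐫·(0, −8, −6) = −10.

22/5

Divide the second equation by -2 to match normals: 4x₂ + 3x₃ = 5.
With common normal n = (0, 4, 3) (|n| = 5), the distance is |(-17) − 5|/|n| = 22/5.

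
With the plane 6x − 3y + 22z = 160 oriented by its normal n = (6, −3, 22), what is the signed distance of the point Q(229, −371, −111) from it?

-5

n·Q − 160 = -115.
|n| = 23, so the signed distance is -115/23 = -5.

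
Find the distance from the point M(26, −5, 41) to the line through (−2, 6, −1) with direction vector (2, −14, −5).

√2669

Direction vector d = (2, −14, −5).
AP = (28, −11, 42); AP·d = 0, |AP|² = 2669, |d|² = 225.
distance² = |AP|² − (AP·d)²/|d|² = 2669 − 0/225 = 2669, so the distance is √2669.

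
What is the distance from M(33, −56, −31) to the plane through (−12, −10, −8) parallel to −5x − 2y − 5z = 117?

√6

Parallel planes share the normal n = (−5, −2, −5); since (−12, −10, −8) lies on the plane, its equation is −5x − 2y − 5z = 120.
n = (−5, −2, −5); n·P − 120 = -18; |n| = 3√6; distance = 18/(3√6) = √6.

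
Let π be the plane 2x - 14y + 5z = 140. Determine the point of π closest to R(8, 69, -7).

n = (2, -14, 5), |n|² = 225, and n·R − 140 = -1125.
t = -1125/225 = -5, so the foot is R − t·n = (8, 69, -7) − (-5)·(2, -14, 5) = (18, -1, 18).

(18, -1, 18)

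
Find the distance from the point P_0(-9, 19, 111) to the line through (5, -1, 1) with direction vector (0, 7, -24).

2√674

Direction vector d = (0, 7, -24).
AP = (-14, 20, 110), and AP × d = (-1250, -336, -98).
|AP × d|² = 1685000 and |d|² = 625, so the distance is √(1685000/625) = √2696 = 2√674.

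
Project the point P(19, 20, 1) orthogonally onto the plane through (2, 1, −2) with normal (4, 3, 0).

n = (4, 3, 0), |n|² = 25, and n·P − 11 = 125.
t = 125/25 = 5, so the foot is P − t·n = (19, 20, 1) − 5·(4, 3, 0) = (−1, 5, 1).

(-1, 5, 1)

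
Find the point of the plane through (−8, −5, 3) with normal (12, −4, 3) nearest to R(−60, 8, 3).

(-12, -8, 15)

n = (12, −4, 3), |n|² = 169, and n·R − (-67) = -676.
t = -676/169 = -4, so the foot is R − t·n = (−60, 8, 3) − (-4)·(12, −4, 3) = (−12, −8, 15).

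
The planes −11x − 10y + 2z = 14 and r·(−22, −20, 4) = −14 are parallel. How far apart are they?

Divide the second equation by 2 to match normals: −11x − 10y + 2z = -7.
With common normal n = (−11, −10, 2) (|n| = 15), the distance is |14 − (-7)|/|n| = 21/15 = 7/5.

7/5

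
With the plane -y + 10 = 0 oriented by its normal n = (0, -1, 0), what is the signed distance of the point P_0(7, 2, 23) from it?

8

n·P_0 − (-10) = 8.
|n| = 1, so the signed distance is 8/1 = 8.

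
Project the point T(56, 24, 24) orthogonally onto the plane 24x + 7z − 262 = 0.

(8, 24, 10)

n = (24, 0, 7), |n|² = 625, and n·T − 262 = 1250.
t = 1250/625 = 2, so the foot is T − t·n = (56, 24, 24) − 2·(24, 0, 7) = (8, 24, 10).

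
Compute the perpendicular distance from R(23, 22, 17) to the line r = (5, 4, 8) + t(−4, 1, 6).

27

Direction vector d = (−4, 1, 6).
AP = (18, 18, 9); AP·d = 0, |AP|² = 729, |d|² = 53.
distance² = |AP|² − (AP·d)²/|d|² = 729 − 0/53 = 729, so the distance is 27.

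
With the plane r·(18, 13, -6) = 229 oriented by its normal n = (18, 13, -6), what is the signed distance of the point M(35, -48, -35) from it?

n·M − 229 = -13.
|n| = 23, so the signed distance is -13/23.

-13/23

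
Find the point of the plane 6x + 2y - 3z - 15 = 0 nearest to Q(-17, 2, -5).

(-5, 6, -11)

The perpendicular from Q has direction n = (6, 2, -3): r = (-17, 2, -5) + λ(6, 2, -3).
Substitute into the plane: n·(Q + λn) = 15 gives -83 + 49λ = 15, so λ = 2.
Foot = (-17, 2, -5) + 2·(6, 2, -3) = (-5, 6, -11).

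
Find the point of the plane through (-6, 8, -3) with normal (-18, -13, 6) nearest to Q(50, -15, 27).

n = (-18, -13, 6), |n|² = 529, and n·Q − (-14) = -529.
t = -529/529 = -1, so the foot is Q − t·n = (50, -15, 27) − (-1)·(-18, -13, 6) = (32, -28, 33).

(32, -28, 33)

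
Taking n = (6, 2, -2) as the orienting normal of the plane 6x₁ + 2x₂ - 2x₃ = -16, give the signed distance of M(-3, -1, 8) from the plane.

-10/√11

n·M − (-16) = -20.
|n| = 2√11, so the signed distance is -10/√11.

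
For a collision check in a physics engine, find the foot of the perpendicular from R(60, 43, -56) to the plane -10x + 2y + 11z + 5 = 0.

(10, 53, -1)

The perpendicular from R has direction n = (-10, 2, 11): r = (60, 43, -56) + t(-10, 2, 11).
Substitute into the plane: n·(R + tn) = -5 gives -1130 + 225t = -5, so t = 5.
Foot = (60, 43, -56) + 5·(-10, 2, 11) = (10, 53, -1).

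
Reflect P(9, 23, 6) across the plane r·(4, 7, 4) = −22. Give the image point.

With n = (4, 7, 4), the signed offset is (n·P − (-22))/|n|² = 243/81 = 3.
P' = P − 2t·n = (9, 23, 6) − 6·(4, 7, 4) = (−15, −19, −18).

(-15, -19, -18)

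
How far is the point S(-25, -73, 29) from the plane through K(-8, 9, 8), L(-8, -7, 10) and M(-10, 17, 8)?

2

KL = (0, -16, 2) and KM = (-2, 8, 0), so a normal is n = KL × KM = (-16, -4, -32).
Then n·(-25, -73, 29) - (-164) = -72.
|n| = √(256 + 16 + 1024) = 36, so the distance is |-72|/36 = 2.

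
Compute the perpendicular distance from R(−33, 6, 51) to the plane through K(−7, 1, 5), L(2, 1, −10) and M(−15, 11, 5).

KL = (9, 0, −15) and KM = (−8, 10, 0), so a normal is n = KL × KM = (150, 120, 90).
d = |150·(-33) + 120·6 + 90·51 − (-480)| / √(22500 + 14400 + 8100) = |840| / (150√2) = 14√2/5.

14√2/5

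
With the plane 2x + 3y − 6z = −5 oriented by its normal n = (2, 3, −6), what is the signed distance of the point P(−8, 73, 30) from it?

n·P − (-5) = 28.
|n| = 7, so the signed distance is 28/7 = 4.

4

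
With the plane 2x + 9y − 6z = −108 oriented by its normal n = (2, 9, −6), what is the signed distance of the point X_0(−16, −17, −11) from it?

-1

n·X_0 − (-108) = -11.
|n| = 11, so the signed distance is -11/11 = -1.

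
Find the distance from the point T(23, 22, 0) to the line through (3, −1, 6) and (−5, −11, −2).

2√113

A direction vector is d = (−8, −10, −8).
AP = (20, 23, −6); AP·d = -342, |AP|² = 965, |d|² = 228.
distance² = |AP|² − (AP·d)²/|d|² = 965 − 116964/228 = 452, so the distance is 2√113.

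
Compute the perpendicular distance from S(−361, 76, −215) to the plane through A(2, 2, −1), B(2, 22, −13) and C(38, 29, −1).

AB = (0, 20, −12) and AC = (36, 27, 0), so a normal is n = AB × AC = (324, −432, −720).
n = (324, −432, −720); n·P − 504 = 4500; |n| = 900; distance = 4500/900 = 5.

5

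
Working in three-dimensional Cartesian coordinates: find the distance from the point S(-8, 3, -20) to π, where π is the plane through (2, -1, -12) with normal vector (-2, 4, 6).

The plane has equation n·(r − (2, -1, -12)) = 0, i.e. n·r = -80.
d = |(-2)·(-8) + 4·3 + 6·(-20) − (-80)| / √(4 + 16 + 36) = |-12| / (2√14) = 3√14/7.

6/√14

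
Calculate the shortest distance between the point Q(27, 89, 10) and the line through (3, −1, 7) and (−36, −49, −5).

3√181

A direction vector is d = (−39, −48, −12).
AP = (24, 90, 3); AP·d = -5292, |AP|² = 8685, |d|² = 3969.
distance² = |AP|² − (AP·d)²/|d|² = 8685 − 28005264/3969 = 1629, so the distance is 3√181.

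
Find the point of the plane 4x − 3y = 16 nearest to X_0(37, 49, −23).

The perpendicular from X_0 has direction n = (4, −3, 0): r = (37, 49, −23) + μ(4, −3, 0).
Substitute into the plane: n·(X_0 + μn) = 16 gives 1 + 25μ = 16, so μ = 3/5.
Foot = (37, 49, −23) + (3/5)·(4, −3, 0) = (197/5, 236/5, −23).

(197/5, 236/5, -23)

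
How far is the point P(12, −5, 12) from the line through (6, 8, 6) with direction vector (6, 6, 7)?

√241

Direction vector d = (6, 6, 7).
AP = (6, −13, 6); AP·d = 0, |AP|² = 241, |d|² = 121.
distance² = |AP|² − (AP·d)²/|d|² = 241 − 0/121 = 241, so the distance is √241.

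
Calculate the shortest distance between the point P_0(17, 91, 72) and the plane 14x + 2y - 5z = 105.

n = (14, 2, -5); n·P − 105 = -45; |n| = 15; distance = 45/15 = 3.

3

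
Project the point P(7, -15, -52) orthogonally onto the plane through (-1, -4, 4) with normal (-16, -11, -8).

The perpendicular from P has direction n = (-16, -11, -8): r = (7, -15, -52) + λ(-16, -11, -8).
Substitute into the plane: n·(P + λn) = 28 gives 469 + 441λ = 28, so λ = -1.
Foot = (7, -15, -52) + (-1)·(-16, -11, -8) = (23, -4, -44).

(23, -4, -44)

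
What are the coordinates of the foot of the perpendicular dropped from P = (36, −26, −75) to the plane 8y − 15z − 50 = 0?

The perpendicular from P has direction n = (0, 8, −15): r = (36, −26, −75) + t(0, 8, −15).
Substitute into the plane: n·(P + tn) = 50 gives 917 + 289t = 50, so t = -3.
Foot = (36, −26, −75) + (-3)·(0, 8, −15) = (36, −50, −30).

(36, -50, -30)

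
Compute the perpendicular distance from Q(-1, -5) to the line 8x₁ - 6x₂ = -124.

73/5

The normal to the line is n = (8, -6) with |n| = 10.
|n·Q − (-124)| = |22 − (-124)| = 146, so the distance is 146/10 = 73/5.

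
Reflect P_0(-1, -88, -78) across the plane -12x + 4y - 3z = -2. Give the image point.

(-205/13, -1080/13, -1062/13)

n = (-12, 4, -3), |n|² = 169, n·P_0 − (-2) = -104, so t = -104/169 = -8/13.
Foot F = P_0 − (-8/13)·n = (-109/13, -1112/13, -1038/13); the reflection is 2F − P_0 = (-205/13, -1080/13, -1062/13).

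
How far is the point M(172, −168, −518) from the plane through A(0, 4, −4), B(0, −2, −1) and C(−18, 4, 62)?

AB = (0, −6, 3) and AC = (−18, 0, 66), so a normal is n = AB × AC = (−396, −54, −108).
n = (−396, −54, −108); n·P − 216 = -3312; |n| = 414; distance = 3312/414 = 8.

8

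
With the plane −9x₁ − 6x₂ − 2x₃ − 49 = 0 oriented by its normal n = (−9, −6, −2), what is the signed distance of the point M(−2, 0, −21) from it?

n·M − 49 = 11.
|n| = 11, so the signed distance is 11/11 = 1.

1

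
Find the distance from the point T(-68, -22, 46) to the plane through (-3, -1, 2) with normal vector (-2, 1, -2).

7

The plane has equation n·(r − (-3, -1, 2)) = 0, i.e. n·r = 1.
d = |(-2)·(-68) + 1·(-22) + (-2)·46 − 1| / √(4 + 1 + 4) = |21| / 3 = 7.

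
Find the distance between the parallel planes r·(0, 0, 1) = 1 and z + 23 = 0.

With common normal n = (0, 0, 1) (|n| = 1), the distance is |1 − (-23)|/|n| = 24/1 = 24.

24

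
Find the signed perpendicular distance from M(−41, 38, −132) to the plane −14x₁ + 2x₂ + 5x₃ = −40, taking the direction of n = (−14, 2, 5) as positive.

n·M − (-40) = 30.
|n| = 15, so the signed distance is 30/15 = 2.

2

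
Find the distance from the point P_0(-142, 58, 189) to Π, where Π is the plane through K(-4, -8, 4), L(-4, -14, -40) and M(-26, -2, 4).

KL = (0, -6, -44) and KM = (-22, 6, 0), so a normal is n = KL × KM = (264, 968, -132).
Then n·(-142, 58, 189) - (-9328) = 3036.
|n| = √(69696 + 937024 + 17424) = 1012, so the distance is |3036|/1012 = 3.

3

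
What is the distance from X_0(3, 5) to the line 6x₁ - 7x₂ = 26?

d = |6·3 + (-7)·5 − 26| / √(36 + 49) = |-43|/√85 = 43√85/85.

43/√85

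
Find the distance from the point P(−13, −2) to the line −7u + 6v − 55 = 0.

24√85/85

d = |(-7)·(-13) + 6·(-2) − 55| / √(49 + 36) = |24|/√85 = 24/√85.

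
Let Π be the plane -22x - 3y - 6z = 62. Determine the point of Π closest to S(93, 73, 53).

The perpendicular from S has direction n = (-22, -3, -6): r = (93, 73, 53) + μ(-22, -3, -6).
Substitute into the plane: n·(S + μn) = 62 gives -2583 + 529μ = 62, so μ = 5.
Foot = (93, 73, 53) + 5·(-22, -3, -6) = (-17, 58, 23).

(-17, 58, 23)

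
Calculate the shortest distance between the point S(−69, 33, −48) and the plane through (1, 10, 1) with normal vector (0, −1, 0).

23

The plane has equation n·(r − (1, 10, 1)) = 0, i.e. n·r = -10.
d = |(-1)·33 − (-10)| / √(0 + 1 + 0) = |-23| / 1 = 23.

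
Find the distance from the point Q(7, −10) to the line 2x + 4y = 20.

The normal to the line is n = (2, 4) with |n| = 2√5.
|n·Q − 20| = |-26 − 20| = 46, so the distance is 46/(2√5) = 23√5/5.

23/√5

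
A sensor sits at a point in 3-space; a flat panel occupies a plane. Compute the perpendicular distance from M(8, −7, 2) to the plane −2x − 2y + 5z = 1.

7/√33

Normal vector n = (−2, −2, 5), and n·(8, −7, 2) − 1 = 7.
|n| = √(4 + 4 + 25) = √33, so the distance is |7|/√33 = 7/√33.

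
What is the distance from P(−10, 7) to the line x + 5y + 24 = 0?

49/√26

The normal to the line is n = (1, 5) with |n| = √26.
|n·P − (-24)| = |25 − (-24)| = 49, so the distance is 49/√26 = 49√26/26.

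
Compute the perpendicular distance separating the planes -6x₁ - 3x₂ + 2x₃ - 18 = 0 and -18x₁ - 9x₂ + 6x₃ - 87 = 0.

11/7

Divide the second equation by 3 to match normals: -6x₁ - 3x₂ + 2x₃ = 29.
With common normal n = (-6, -3, 2) (|n| = 7), the distance is |18 − 29|/|n| = 11/7.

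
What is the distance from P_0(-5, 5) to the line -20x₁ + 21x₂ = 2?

7

The normal to the line is n = (-20, 21) with |n| = 29.
|n·P_0 − 2| = |205 − 2| = 203, so the distance is 203/29 = 7.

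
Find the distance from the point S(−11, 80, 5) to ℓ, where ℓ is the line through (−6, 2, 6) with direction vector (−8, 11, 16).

Direction vector d = (−8, 11, 16).
AP = (−5, 78, −1); AP·d = 882, |AP|² = 6110, |d|² = 441.
distance² = |AP|² − (AP·d)²/|d|² = 6110 − 777924/441 = 4346, so the distance is √4346.

√4346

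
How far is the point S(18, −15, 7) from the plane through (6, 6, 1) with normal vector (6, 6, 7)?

The plane has equation n·(r − (6, 6, 1)) = 0, i.e. n·r = 79.
d = |6·18 + 6·(-15) + 7·7 − 79| / √(36 + 36 + 49) = |-12| / 11 = 12/11.

12/11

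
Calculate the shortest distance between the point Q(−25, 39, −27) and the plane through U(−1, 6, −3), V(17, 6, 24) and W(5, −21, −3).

UV = (18, 0, 27) and UW = (6, −27, 0), so a normal is n = UV × UW = (729, 162, −486).
Then n·(−25, 39, −27) − 1701 = −486.
|n| = √(531441 + 26244 + 236196) = 891, so the distance is |-486|/891 = 6/11.

6/11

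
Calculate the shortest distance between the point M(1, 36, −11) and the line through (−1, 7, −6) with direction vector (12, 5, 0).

√701

Direction vector d = (12, 5, 0).
AP = (2, 29, −5), and AP × d = (25, −60, −338).
|AP × d|² = 118469 and |d|² = 169, so the distance is √(118469/169) = √701.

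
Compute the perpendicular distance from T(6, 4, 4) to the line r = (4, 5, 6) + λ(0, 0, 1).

Direction vector d = (0, 0, 1).
AP = (2, -1, -2); AP·d = -2, |AP|² = 9, |d|² = 1.
distance² = |AP|² − (AP·d)²/|d|² = 9 − 4/1 = 5, so the distance is √5.

√5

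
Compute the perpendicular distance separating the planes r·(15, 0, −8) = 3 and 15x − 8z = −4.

Both planes have normal n = (15, 0, −8), |n| = 17. Any point on the first plane is at distance |(-4) − 3|/|n| = 7/17 from the second.

7/17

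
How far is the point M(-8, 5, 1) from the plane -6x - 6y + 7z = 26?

1/11

Normal vector n = (-6, -6, 7), and n·(-8, 5, 1) - 26 = -1.
|n| = √(36 + 36 + 49) = 11, so the distance is |-1|/11 = 1/11.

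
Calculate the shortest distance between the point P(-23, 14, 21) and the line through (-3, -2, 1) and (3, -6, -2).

4√5

A direction vector is d = (6, -4, -3).
AP = (-20, 16, 20); AP·d = -244, |AP|² = 1056, |d|² = 61.
distance² = |AP|² − (AP·d)²/|d|² = 1056 − 59536/61 = 80, so the distance is 4√5.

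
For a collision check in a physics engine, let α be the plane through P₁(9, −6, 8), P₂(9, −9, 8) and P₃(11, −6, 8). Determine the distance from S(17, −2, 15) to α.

P₁P₂ = (0, −3, 0) and P₁P₃ = (2, 0, 0), so a normal is n = P₁P₂ × P₁P₃ = (0, 0, 6).
d = |6·15 − 48| / √(0 + 0 + 36) = |42| / 6 = 7.

7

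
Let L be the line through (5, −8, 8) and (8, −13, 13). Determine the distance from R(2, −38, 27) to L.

A direction vector is d = (3, −5, 5).
AP = (−3, −30, 19); AP·d = 236, |AP|² = 1270, |d|² = 59.
distance² = |AP|² − (AP·d)²/|d|² = 1270 − 55696/59 = 326, so the distance is √326.

√326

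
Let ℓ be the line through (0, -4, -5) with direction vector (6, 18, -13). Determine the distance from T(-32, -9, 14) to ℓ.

Direction vector d = (6, 18, -13).
AP = (-32, -5, 19); AP·d = -529, |AP|² = 1410, |d|² = 529.
distance² = |AP|² − (AP·d)²/|d|² = 1410 − 279841/529 = 881, so the distance is √881.

√881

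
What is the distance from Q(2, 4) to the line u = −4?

d = |1·2 + 0·4 − (-4)| / √(1 + 0) = |6|/1 = 6.

6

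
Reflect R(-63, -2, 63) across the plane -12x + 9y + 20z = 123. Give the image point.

(9, -56, -57)

n = (-12, 9, 20), |n|² = 625, n·R − 123 = 1875, so t = 1875/625 = 3.
Foot F = R − 3·n = (-27, -29, 3); the reflection is 2F − R = (9, -56, -57).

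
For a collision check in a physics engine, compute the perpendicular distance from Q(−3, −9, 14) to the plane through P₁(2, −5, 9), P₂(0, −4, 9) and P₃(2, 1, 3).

1

P₁P₂ = (−2, 1, 0) and P₁P₃ = (0, 6, −6), so a normal is n = P₁P₂ × P₁P₃ = (−6, −12, −12).
n = (−6, −12, −12); n·P − (-60) = 18; |n| = 18; distance = 18/18 = 1.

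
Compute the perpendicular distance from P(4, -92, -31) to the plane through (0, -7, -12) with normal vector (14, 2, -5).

The plane has equation n·(r − (0, -7, -12)) = 0, i.e. n·r = 46.
n = (14, 2, -5); n·P − 46 = -19; |n| = 15; distance = 19/15.

19/15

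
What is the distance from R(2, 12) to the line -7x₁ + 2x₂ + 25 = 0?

d = |(-7)·2 + 2·12 − (-25)| / √(49 + 4) = |35|/√53 = 35√53/53.

35√53/53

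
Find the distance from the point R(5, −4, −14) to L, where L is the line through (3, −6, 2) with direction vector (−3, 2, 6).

Direction vector d = (−3, 2, 6).
AP = (2, 2, −16), and AP × d = (44, 36, 10).
|AP × d|² = 3332 and |d|² = 49, so the distance is √(3332/49) = √68 = 2√17.

2√17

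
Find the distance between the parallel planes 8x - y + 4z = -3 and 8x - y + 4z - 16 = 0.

With common normal n = (8, -1, 4) (|n| = 9), the distance is |(-3) − 16|/|n| = 19/9.

19/9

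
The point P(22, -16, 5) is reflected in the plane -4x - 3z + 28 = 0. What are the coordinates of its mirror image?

(-2, -16, -13)

With n = (-4, 0, -3), the signed offset is (n·P − (-28))/|n|² = -75/25 = -3.
P' = P − 2t·n = (22, -16, 5) − (-6)·(-4, 0, -3) = (-2, -16, -13).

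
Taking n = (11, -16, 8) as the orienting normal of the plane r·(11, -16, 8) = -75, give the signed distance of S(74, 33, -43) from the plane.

17/21

n·S − (-75) = 17.
|n| = 21, so the signed distance is 17/21.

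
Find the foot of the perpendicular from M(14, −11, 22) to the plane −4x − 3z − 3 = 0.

(-6, -11, 7)

The perpendicular from M has direction n = (−4, 0, −3): r = (14, −11, 22) + t(−4, 0, −3).
Substitute into the plane: n·(M + tn) = 3 gives -122 + 25t = 3, so t = 5.
Foot = (14, −11, 22) + 5·(−4, 0, −3) = (−6, −11, 7).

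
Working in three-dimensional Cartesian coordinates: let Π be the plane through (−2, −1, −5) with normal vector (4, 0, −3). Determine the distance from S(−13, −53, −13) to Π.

The plane has equation n·(r − (−2, −1, −5)) = 0, i.e. n·r = 7.
n = (4, 0, −3); n·P − 7 = -20; |n| = 5; distance = 20/5 = 4.

4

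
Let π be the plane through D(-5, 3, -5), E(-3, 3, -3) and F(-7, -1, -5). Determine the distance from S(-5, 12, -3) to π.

13/3

DE = (2, 0, 2) and DF = (-2, -4, 0), so a normal is n = DE × DF = (8, -4, -8).
d = |8·(-5) + (-4)·12 + (-8)·(-3) − (-12)| / √(64 + 16 + 64) = |-52| / 12 = 13/3.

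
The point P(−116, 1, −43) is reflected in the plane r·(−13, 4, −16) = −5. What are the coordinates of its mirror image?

(14, -39, 117)

n = (−13, 4, −16), |n|² = 441, n·P − (-5) = 2205, so t = 2205/441 = 5.
Foot F = P − 5·n = (−51, −19, 37); the reflection is 2F − P = (14, −39, 117).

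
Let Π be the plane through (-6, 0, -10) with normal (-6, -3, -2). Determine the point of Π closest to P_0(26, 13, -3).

(-4, -2, -13)

n = (-6, -3, -2), |n|² = 49, and n·P_0 − 56 = -245.
t = -245/49 = -5, so the foot is P_0 − t·n = (26, 13, -3) − (-5)·(-6, -3, -2) = (-4, -2, -13).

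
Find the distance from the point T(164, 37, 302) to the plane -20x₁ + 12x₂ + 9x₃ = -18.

4

d = |(-20)·164 + 12·37 + 9·302 − (-18)| / √(400 + 144 + 81) = |-100| / 25 = 4.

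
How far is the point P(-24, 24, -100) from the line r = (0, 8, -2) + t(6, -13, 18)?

Direction vector d = (6, -13, 18).
AP = (-24, 16, -98), and AP × d = (-986, -156, 216).
|AP × d|² = 1043188 and |d|² = 529, so the distance is √(1043188/529) = √1972 = 2√493.

2√493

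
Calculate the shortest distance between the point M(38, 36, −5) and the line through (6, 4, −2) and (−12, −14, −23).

A direction vector is d = (−18, −18, −21).
AP = (32, 32, −3); AP·d = -1089, |AP|² = 2057, |d|² = 1089.
distance² = |AP|² − (AP·d)²/|d|² = 2057 − 1185921/1089 = 968, so the distance is 22√2.

22√2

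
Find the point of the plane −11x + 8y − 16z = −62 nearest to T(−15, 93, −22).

(18, 69, 26)

n = (−11, 8, −16), |n|² = 441, and n·T − (-62) = 1323.
t = 1323/441 = 3, so the foot is T − t·n = (−15, 93, −22) − 3·(−11, 8, −16) = (18, 69, 26).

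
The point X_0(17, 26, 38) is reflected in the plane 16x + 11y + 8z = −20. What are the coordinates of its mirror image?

With n = (16, 11, 8), the signed offset is (n·X_0 − (-20))/|n|² = 882/441 = 2.
X_0' = X_0 − 2t·n = (17, 26, 38) − 4·(16, 11, 8) = (−47, −18, 6).

(-47, -18, 6)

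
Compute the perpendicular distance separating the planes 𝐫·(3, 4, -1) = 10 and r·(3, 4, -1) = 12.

2/√26

With common normal n = (3, 4, -1) (|n| = √26), the distance is |10 − 12|/|n| = 2/√26.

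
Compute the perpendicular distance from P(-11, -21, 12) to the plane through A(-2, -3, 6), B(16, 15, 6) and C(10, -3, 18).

AB = (18, 18, 0) and AC = (12, 0, 12), so a normal is n = AB × AC = (216, -216, -216).
d = |216·(-11) + (-216)·(-21) + (-216)·12 − (-1080)| / √(46656 + 46656 + 46656) = |648| / (216√3) = √3.

√3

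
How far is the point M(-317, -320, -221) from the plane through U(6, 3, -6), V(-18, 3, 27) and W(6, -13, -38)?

UV = (-24, 0, 33) and UW = (0, -16, -32), so a normal is n = UV × UW = (528, -768, 384).
n = (528, -768, 384); n·P − (-1440) = -5040; |n| = 1008; distance = 5040/1008 = 5.

5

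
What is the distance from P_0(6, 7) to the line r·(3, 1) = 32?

7/√10

The normal to the line is n = (3, 1) with |n| = √10.
|n·P_0 − 32| = |25 − 32| = 7, so the distance is 7/√10.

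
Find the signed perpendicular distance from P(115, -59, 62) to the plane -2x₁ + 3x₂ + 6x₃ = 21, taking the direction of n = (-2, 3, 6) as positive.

n·P − 21 = -56.
|n| = 7, so the signed distance is -56/7 = -8.

-8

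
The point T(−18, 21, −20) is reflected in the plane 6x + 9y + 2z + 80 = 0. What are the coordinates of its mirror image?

With n = (6, 9, 2), the signed offset is (n·T − (-80))/|n|² = 121/121 = 1.
T' = T − 2t·n = (−18, 21, −20) − 2·(6, 9, 2) = (−30, 3, −24).

(-30, 3, -24)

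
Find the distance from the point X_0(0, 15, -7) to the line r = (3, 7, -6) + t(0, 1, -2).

Direction vector d = (0, 1, -2).
AP = (-3, 8, -1); AP·d = 10, |AP|² = 74, |d|² = 5.
distance² = |AP|² − (AP·d)²/|d|² = 74 − 100/5 = 54, so the distance is 3√6.

3√6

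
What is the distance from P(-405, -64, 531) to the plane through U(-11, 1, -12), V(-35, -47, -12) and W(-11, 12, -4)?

9

UV = (-24, -48, 0) and UW = (0, 11, 8), so a normal is n = UV × UW = (-384, 192, -264).
Then n·(-405, -64, 531) - 7584 = -4536.
|n| = √(147456 + 36864 + 69696) = 504, so the distance is |-4536|/504 = 9.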